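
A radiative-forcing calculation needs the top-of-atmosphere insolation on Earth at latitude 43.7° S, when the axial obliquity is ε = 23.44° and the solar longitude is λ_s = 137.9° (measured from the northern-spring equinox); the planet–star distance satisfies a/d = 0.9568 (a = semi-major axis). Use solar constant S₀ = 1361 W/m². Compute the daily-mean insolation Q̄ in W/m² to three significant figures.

Solar declination: sin δ = sin ε · sin λ_s = sin 23.44° × sin 137.9° = 0.26669, so δ = +15.467°.
cos H₀ = −tan(-43.7°) tan(+15.467°) = 0.2644, H₀ = 1.3032 rad.
Bracket: H₀ sin φ sin δ + cos φ cos δ sin H₀ = 1.3032×-0.69088×0.26669 + 0.72297×0.96378×0.96441 = -0.240116 + 0.671985 = 0.431869.
Inverse-square distance factor (a/d)² = 0.9568² = 0.915466.
Q̄ = (S₀/π) × 0.915466 × [bracket] = (1361/π) × 0.915466 × 0.431869 = 171.3 W/m².

Q̄ ≈ 171 W/m²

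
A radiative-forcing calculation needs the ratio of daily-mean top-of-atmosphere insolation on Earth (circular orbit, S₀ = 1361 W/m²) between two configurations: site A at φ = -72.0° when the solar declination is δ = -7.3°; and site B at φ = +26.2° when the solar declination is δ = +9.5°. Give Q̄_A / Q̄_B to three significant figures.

Q̄_A / Q̄_B ≈ 0.519

— Configuration A (φ=-72.0°):
cos H₀ = −tan(-72.0°) tan(-7.300°) = -0.3943, H₀ = 1.9761 rad.
Bracket: H₀ sin φ sin δ + cos φ cos δ sin H₀ = 1.9761×-0.95106×-0.12706 + 0.30902×0.99189×0.91900 = 0.238795 + 0.281686 = 0.520481.
Q̄ = (S₀/π) × [bracket] = (1361/π) × 0.520481 = 225.48 W/m².
— Configuration B (φ=+26.2°):
cos H₀ = −tan(+26.2°) tan(+9.500°) = -0.0823, H₀ = 1.6532 rad.
Bracket: H₀ sin φ sin δ + cos φ cos δ sin H₀ = 1.6532×0.44151×0.16505 + 0.89726×0.98629×0.99660 = 0.120471 + 0.881950 = 1.002421.
Q̄ = (S₀/π) × [bracket] = (1361/π) × 1.002421 = 434.27 W/m².
Ratio Q̄_A / Q̄_B = 225.48 / 434.27 = 0.5192.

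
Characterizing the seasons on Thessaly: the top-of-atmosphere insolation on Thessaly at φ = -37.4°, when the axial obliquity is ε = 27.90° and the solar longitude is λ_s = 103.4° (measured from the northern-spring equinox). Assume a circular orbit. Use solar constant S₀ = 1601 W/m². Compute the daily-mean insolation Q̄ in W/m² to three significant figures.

Solar declination: sin δ = sin ε · sin λ_s = sin 27.90° × sin 103.4° = 0.45519, so δ = +27.077°.
cos H₀ = −tan(-37.4°) tan(+27.077°) = 0.3909, H₀ = 1.1692 rad.
Bracket: H₀ sin φ sin δ + cos φ cos δ sin H₀ = 1.1692×-0.60738×0.45519 + 0.79441×0.89039×0.92045 = -0.323253 + 0.651066 = 0.327813.
Q̄ = (S₀/π) × [bracket] = (1601/π) × 0.327813 = 167.1 W/m².

Q̄ ≈ 167 W/m²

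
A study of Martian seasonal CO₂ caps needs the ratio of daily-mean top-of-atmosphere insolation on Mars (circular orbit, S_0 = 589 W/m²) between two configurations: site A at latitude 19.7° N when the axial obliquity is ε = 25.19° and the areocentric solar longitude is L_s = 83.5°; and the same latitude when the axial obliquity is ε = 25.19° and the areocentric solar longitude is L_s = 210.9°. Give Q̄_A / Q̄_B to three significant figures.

Q̄_A / Q̄_B ≈ 1.35

— Configuration A (ϕ=+19.7°):
sin δ = sin 25.19° × sin 83.5° = 0.42289, so δ = +25.017°.
cos h₀ = −tan(+19.7°) tan(+25.017°) = -0.1671, h₀ = 1.7387 rad.
Bracket: h₀ sin ϕ sin δ + cos ϕ cos δ sin h₀ = 1.7387×0.33710×0.42289 + 0.94147×0.90618×0.98594 = 0.247862 + 0.841146 = 1.089008.
Q̄ = (S_0/π) × [bracket] = (589/π) × 1.089008 = 204.17 W/m².
— Configuration B (ϕ=+19.7°):
sin δ = sin 25.19° × sin 210.9° = -0.21857, so δ = -12.625°.
cos h₀ = −tan(+19.7°) tan(-12.625°) = 0.0802, h₀ = 1.4905 rad.
Bracket: h₀ sin ϕ sin δ + cos ϕ cos δ sin h₀ = 1.4905×0.33710×-0.21857 + 0.94147×0.97582×0.99678 = -0.109820 + 0.915747 = 0.805927.
Q̄ = (S_0/π) × [bracket] = (589/π) × 0.805927 = 151.10 W/m².
Ratio Q̄_A / Q̄_B = 204.17 / 151.10 = 1.351.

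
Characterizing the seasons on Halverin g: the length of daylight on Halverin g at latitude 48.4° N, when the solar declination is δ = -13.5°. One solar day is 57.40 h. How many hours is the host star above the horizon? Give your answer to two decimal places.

23.70 h

cos h₀ = −tan ϕ · tan δ = −tan(+48.4°) × tan(-13.500°) = 0.2704, so h₀ = 1.2970 rad = 74.31°.
Daylight = 2h₀/(2π) × 57.40 h = (1.2970/π) × 57.40 = 23.70 h.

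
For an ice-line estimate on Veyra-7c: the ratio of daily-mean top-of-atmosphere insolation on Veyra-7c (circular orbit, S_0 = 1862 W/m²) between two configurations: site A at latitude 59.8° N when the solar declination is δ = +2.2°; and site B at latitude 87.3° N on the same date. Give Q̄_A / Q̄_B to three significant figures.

— Configuration A (ϕ=+59.8°):
cos h₀ = −tan(+59.8°) tan(+2.200°) = -0.0660, h₀ = 1.6368 rad.
Bracket: h₀ sin ϕ sin δ + cos ϕ cos δ sin h₀ = 1.6368×0.86427×0.03839 + 0.50302×0.99926×0.99782 = 0.054308 + 0.501552 = 0.555860.
Q̄ = (S_0/π) × [bracket] = (1862/π) × 0.555860 = 329.45 W/m².
— Configuration B (ϕ=+87.3°):
cos h₀ = −tan(+87.3°) tan(+2.200°) = -0.8146, h₀ = 2.5229 rad.
Bracket: h₀ sin ϕ sin δ + cos ϕ cos δ sin h₀ = 2.5229×0.99889×0.03839 + 0.04711×0.99926×0.58001 = 0.096747 + 0.027304 = 0.124051.
Q̄ = (S_0/π) × [bracket] = (1862/π) × 0.124051 = 73.524 W/m².
Ratio Q̄_A / Q̄_B = 329.45 / 73.524 = 4.481.

Q̄_A / Q̄_B ≈ 4.48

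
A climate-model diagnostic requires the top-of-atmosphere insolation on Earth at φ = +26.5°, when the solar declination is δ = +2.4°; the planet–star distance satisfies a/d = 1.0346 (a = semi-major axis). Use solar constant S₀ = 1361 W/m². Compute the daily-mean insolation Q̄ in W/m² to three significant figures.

Q̄ ≈ 428 W/m²

cos H₀ = −tan(+26.5°) tan(+2.400°) = -0.0209, H₀ = 1.5917 rad.
Bracket: H₀ sin φ sin δ + cos φ cos δ sin H₀ = 1.5917×0.44620×0.04188 + 0.89493×0.99912×0.99978 = 0.029744 + 0.893946 = 0.923690.
Inverse-square distance factor (a/d)² = 1.0346² = 1.070397.
Q̄ = (S₀/π) × 1.070397 × [bracket] = (1361/π) × 1.070397 × 0.923690 = 428.3 W/m².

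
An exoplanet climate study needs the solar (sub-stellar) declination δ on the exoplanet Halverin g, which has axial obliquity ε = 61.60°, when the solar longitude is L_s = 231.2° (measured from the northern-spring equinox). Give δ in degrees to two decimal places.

sin δ = sin ε · sin L_s = sin 61.60° × sin 231.2° = -0.685544.
δ = arcsin(-0.685544) = -43.28°.

δ = -43.28°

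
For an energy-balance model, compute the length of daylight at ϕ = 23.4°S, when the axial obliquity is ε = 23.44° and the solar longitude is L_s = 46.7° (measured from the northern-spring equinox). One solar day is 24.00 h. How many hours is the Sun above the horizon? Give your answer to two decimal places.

Solar declination: sin δ = sin ε · sin L_s = sin 23.44° × sin 46.7° = 0.28950, so δ = +16.828°.
cos h₀ = −tan ϕ · tan δ = −tan(-23.4°) × tan(+16.828°) = 0.1309, so h₀ = 1.4395 rad = 82.48°.
Daylight = 2h₀/(2π) × 24.00 h = (1.4395/π) × 24.00 = 11.00 h.

11.00 h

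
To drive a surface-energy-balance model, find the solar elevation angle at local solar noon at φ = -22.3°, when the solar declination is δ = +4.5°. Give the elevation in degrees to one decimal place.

63.2°

At local noon the hour angle is zero, so the zenith angle equals |φ − δ| = |-22.3° − (+4.500°)| = 26.800°.
Elevation = 90° − 26.800° = 63.2°.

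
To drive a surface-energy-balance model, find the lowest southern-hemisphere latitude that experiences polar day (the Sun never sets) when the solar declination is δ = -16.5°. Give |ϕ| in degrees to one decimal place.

|ϕ| = 73.5°

Polar day requires cos h₀ = −tan ϕ tan δ ≤ −1, i.e. tan ϕ tan δ ≥ 1.
The boundary is |tan ϕ| · |tan δ| = 1, so |ϕ| = 90° − |δ| = 90° − 16.5° = 73.5° in the southern hemisphere.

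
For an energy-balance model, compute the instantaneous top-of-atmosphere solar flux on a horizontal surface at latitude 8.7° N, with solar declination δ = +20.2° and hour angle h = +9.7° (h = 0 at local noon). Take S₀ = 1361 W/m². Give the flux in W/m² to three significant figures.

1.32e+03 W/m²

cos θ_z = sin φ sin δ + cos φ cos δ cos h = 0.052230 + 0.914432 = 0.966662.
Flux = S₀ · cos θ_z = 1361 × 0.966662 = 1316 W/m².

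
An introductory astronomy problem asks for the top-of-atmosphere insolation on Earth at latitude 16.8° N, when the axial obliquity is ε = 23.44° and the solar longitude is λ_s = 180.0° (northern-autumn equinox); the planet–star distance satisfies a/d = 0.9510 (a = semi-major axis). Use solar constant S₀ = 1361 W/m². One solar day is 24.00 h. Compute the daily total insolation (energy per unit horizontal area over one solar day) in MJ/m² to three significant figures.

32.4 MJ/m²

Solar declination: sin δ = sin ε · sin λ_s = sin 23.44° × sin 180.0° = 0.00000, so δ = +0.000°.
cos H₀ = −tan(+16.8°) tan(+0.000°) = -0.0000, H₀ = 1.5708 rad.
Bracket: H₀ sin φ sin δ + cos φ cos δ sin H₀ = 1.5708×0.28903×0.00000 + 0.95732×1.00000×1.00000 = 0.000000 + 0.957320 = 0.957320.
Inverse-square distance factor (a/d)² = 0.9510² = 0.904401.
Q̄ = (S₀/π) × 0.904401 × [bracket] = (1361/π) × 0.904401 × 0.957320 = 375.08 W/m².
Daily total = Q̄ × 24.00 h × 3600 s/h = 375.08 × 24.00 × 3600 / 10⁶ = 32.41 MJ/m².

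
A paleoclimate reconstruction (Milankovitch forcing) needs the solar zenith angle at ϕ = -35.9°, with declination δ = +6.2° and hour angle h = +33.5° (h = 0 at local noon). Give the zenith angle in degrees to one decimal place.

θ_z = 52.5°

cos θ_z = sin ϕ sin δ + cos ϕ cos δ cos h = -0.063328 + 0.671531 = 0.608203.
θ_z = arccos(0.608203) = 52.5°.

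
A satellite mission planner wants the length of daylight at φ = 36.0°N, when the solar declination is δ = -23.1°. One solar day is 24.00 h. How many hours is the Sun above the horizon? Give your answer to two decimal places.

9.59 h

cos H₀ = −tan φ · tan δ = −tan(+36.0°) × tan(-23.100°) = 0.3099, so H₀ = 1.2557 rad = 71.95°.
Daylight = 2H₀/(2π) × 24.00 h = (1.2557/π) × 24.00 = 9.59 h.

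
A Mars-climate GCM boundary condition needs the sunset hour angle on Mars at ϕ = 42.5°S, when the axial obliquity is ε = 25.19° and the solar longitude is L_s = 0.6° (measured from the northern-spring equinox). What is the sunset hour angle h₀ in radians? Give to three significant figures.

Solar declination: sin δ = sin ε · sin L_s = sin 25.19° × sin 0.6° = 0.00446, so δ = +0.255°.
cos h₀ = −tan ϕ · tan δ = −tan(-42.5°) × tan(+0.255°) = 0.0041, so h₀ = 1.5667 rad = 89.77°.

h₀ = 1.57 rad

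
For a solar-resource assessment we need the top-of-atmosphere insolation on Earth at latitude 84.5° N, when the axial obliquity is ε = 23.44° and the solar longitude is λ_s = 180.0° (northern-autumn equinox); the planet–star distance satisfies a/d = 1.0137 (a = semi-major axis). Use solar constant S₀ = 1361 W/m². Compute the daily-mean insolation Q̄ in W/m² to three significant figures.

Q̄ ≈ 42.7 W/m²

Solar declination: sin δ = sin ε · sin λ_s = sin 23.44° × sin 180.0° = 0.00000, so δ = +0.000°.
cos H₀ = −tan(+84.5°) tan(+0.000°) = -0.0000, H₀ = 1.5708 rad.
Bracket: H₀ sin φ sin δ + cos φ cos δ sin H₀ = 1.5708×0.99540×0.00000 + 0.09585×1.00000×1.00000 = 0.000000 + 0.095850 = 0.095850.
Inverse-square distance factor (a/d)² = 1.0137² = 1.027588.
Q̄ = (S₀/π) × 1.027588 × [bracket] = (1361/π) × 1.027588 × 0.095850 = 42.67 W/m².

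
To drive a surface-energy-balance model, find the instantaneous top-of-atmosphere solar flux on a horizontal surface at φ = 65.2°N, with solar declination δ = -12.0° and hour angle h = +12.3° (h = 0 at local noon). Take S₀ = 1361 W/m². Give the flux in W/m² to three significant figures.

cos θ_z = sin φ sin δ + cos φ cos δ cos h = -0.188738 + 0.400868 = 0.212130.
Flux = S₀ · cos θ_z = 1361 × 0.212130 = 288.7 W/m².

289 W/m²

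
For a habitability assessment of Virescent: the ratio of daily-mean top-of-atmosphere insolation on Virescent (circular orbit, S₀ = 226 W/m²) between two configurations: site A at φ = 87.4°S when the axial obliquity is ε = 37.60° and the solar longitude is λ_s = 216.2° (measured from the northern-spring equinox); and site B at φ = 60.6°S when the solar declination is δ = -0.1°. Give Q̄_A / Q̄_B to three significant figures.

— Configuration A (φ=-87.4°):
Solar declination: sin δ = sin ε · sin λ_s = sin 37.60° × sin 216.2° = -0.36036, so δ = -21.122°.
cos H₀ = −tan(-87.4°) tan(-21.122°) = -8.5072 ≤ −1 ⇒ polar day, H₀ = π.
Bracket: H₀ sin φ sin δ + cos φ cos δ sin H₀ = 3.1416×-0.99897×-0.36036 + 0.04536×0.93282×0.00000 = 1.130941 + 0.000000 = 1.130941.
Q̄ = (S₀/π) × [bracket] = (226/π) × 1.130941 = 81.358 W/m².
— Configuration B (φ=-60.6°):
cos H₀ = −tan(-60.6°) tan(-0.100°) = -0.0031, H₀ = 1.5739 rad.
Bracket: H₀ sin φ sin δ + cos φ cos δ sin H₀ = 1.5739×-0.87121×-0.00175 + 0.49090×1.00000×1.00000 = 0.002400 + 0.490900 = 0.493300.
Q̄ = (S₀/π) × [bracket] = (226/π) × 0.493300 = 35.487 W/m².
Ratio Q̄_A / Q̄_B = 81.358 / 35.487 = 2.293.

Q̄_A / Q̄_B ≈ 2.29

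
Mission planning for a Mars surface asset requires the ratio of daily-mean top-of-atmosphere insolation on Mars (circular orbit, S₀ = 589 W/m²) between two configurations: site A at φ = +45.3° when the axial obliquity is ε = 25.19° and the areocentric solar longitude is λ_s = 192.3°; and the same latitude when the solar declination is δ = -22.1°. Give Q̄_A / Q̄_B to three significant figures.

— Configuration A (φ=+45.3°):
sin δ = sin 25.19° × sin 192.3° = -0.09067, so δ = -5.202°.
cos H₀ = −tan(+45.3°) tan(-5.202°) = 0.0920, H₀ = 1.4787 rad.
Bracket: H₀ sin φ sin δ + cos φ cos δ sin H₀ = 1.4787×0.71080×-0.09067 + 0.70339×0.99588×0.99576 = -0.095300 + 0.697522 = 0.602222.
Q̄ = (S₀/π) × [bracket] = (589/π) × 0.602222 = 112.91 W/m².
— Configuration B (φ=+45.3°):
cos H₀ = −tan(+45.3°) tan(-22.100°) = 0.4103, H₀ = 1.1480 rad.
Bracket: H₀ sin φ sin δ + cos φ cos δ sin H₀ = 1.1480×0.71080×-0.37622 + 0.70339×0.92653×0.91194 = -0.306995 + 0.594322 = 0.287327.
Q̄ = (S₀/π) × [bracket] = (589/π) × 0.287327 = 53.869 W/m².
Ratio Q̄_A / Q̄_B = 112.91 / 53.869 = 2.096.

Q̄_A / Q̄_B ≈ 2.10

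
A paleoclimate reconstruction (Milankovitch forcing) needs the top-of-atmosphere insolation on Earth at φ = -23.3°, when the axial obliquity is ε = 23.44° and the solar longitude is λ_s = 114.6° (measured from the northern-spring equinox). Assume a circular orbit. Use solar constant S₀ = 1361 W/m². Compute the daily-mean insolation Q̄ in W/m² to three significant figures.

Solar declination: sin δ = sin ε · sin λ_s = sin 23.44° × sin 114.6° = 0.36168, so δ = +21.204°.
cos H₀ = −tan(-23.3°) tan(+21.204°) = 0.1671, H₀ = 1.4029 rad.
Bracket: H₀ sin φ sin δ + cos φ cos δ sin H₀ = 1.4029×-0.39555×0.36168 + 0.91845×0.93230×0.98594 = -0.200702 + 0.844232 = 0.643530.
Q̄ = (S₀/π) × [bracket] = (1361/π) × 0.643530 = 278.8 W/m².

Q̄ ≈ 279 W/m²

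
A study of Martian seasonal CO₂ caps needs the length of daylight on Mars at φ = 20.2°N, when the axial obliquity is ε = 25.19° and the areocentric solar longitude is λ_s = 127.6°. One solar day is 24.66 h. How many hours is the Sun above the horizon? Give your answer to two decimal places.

13.37 h

sin δ = sin 25.19° × sin 127.6° = 0.33722, so δ = +19.707°.
cos H₀ = −tan φ · tan δ = −tan(+20.2°) × tan(+19.707°) = -0.1318, so H₀ = 1.7030 rad = 97.57°.
Daylight = 2H₀/(2π) × 24.66 h = (1.7030/π) × 24.66 = 13.37 h.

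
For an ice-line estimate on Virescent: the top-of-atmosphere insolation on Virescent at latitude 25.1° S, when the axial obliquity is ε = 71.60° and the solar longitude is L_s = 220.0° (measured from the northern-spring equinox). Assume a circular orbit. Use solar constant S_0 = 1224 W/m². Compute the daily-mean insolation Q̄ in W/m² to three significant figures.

Q̄ ≈ 456 W/m²

Solar declination: sin δ = sin ε · sin L_s = sin 71.60° × sin 220.0° = -0.60993, so δ = -37.584°.
cos h₀ = −tan(-25.1°) tan(-37.584°) = -0.3605, h₀ = 1.9396 rad.
Bracket: h₀ sin ϕ sin δ + cos ϕ cos δ sin h₀ = 1.9396×-0.42420×-0.60993 + 0.90557×0.79246×0.93275 = 0.501837 + 0.669368 = 1.171205.
Q̄ = (S_0/π) × [bracket] = (1224/π) × 1.171205 = 456.3 W/m².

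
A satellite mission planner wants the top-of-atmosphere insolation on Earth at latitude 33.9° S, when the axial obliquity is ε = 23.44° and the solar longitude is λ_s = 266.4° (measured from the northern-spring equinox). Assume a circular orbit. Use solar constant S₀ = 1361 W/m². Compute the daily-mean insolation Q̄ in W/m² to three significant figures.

Q̄ ≈ 495 W/m²

Solar declination: sin δ = sin ε · sin λ_s = sin 23.44° × sin 266.4° = -0.39700, so δ = -23.391°.
cos H₀ = −tan(-33.9°) tan(-23.391°) = -0.2907, H₀ = 1.8657 rad.
Bracket: H₀ sin φ sin δ + cos φ cos δ sin H₀ = 1.8657×-0.55775×-0.39700 + 0.83001×0.91782×0.95683 = 0.413116 + 0.728913 = 1.142029.
Q̄ = (S₀/π) × [bracket] = (1361/π) × 1.142029 = 494.7 W/m².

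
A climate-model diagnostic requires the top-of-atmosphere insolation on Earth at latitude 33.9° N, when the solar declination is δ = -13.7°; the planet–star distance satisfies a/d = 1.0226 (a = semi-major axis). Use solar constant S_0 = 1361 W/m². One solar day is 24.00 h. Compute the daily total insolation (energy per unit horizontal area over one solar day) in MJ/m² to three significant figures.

23.9 MJ/m²

cos h₀ = −tan(+33.9°) tan(-13.700°) = 0.1638, h₀ = 1.4062 rad.
Bracket: h₀ sin ϕ sin δ + cos ϕ cos δ sin h₀ = 1.4062×0.55775×-0.23684 + 0.83001×0.97155×0.98649 = -0.185756 + 0.795502 = 0.609746.
Inverse-square distance factor (a/d)² = 1.0226² = 1.045711.
Q̄ = (S_0/π) × 1.045711 × [bracket] = (1361/π) × 1.045711 × 0.609746 = 276.23 W/m².
Daily total = Q̄ × 24.00 h × 3600 s/h = 276.23 × 24.00 × 3600 / 10⁶ = 23.87 MJ/m².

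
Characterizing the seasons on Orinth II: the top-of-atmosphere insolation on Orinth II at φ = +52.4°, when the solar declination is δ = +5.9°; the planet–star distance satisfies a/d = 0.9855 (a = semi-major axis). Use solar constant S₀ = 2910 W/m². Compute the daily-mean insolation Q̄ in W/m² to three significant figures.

cos H₀ = −tan(+52.4°) tan(+5.900°) = -0.1342, H₀ = 1.7054 rad.
Bracket: H₀ sin φ sin δ + cos φ cos δ sin H₀ = 1.7054×0.79229×0.10279 + 0.61015×0.99470×0.99096 = 0.138887 + 0.601430 = 0.740317.
Inverse-square distance factor (a/d)² = 0.9855² = 0.971210.
Q̄ = (S₀/π) × 0.971210 × [bracket] = (2910/π) × 0.971210 × 0.740317 = 666.0 W/m².

Q̄ ≈ 666 W/m²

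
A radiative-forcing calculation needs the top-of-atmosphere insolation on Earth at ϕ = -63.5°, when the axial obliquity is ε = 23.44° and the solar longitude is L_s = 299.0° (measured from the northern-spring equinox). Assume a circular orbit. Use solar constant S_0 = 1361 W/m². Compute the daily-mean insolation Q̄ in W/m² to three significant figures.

Solar declination: sin δ = sin ε · sin L_s = sin 23.44° × sin 299.0° = -0.34791, so δ = -20.360°.
cos h₀ = −tan(-63.5°) tan(-20.360°) = -0.7443, h₀ = 2.4103 rad.
Bracket: h₀ sin ϕ sin δ + cos ϕ cos δ sin h₀ = 2.4103×-0.89493×-0.34791 + 0.44620×0.93753×0.66784 = 0.750459 + 0.279375 = 1.029834.
Q̄ = (S_0/π) × [bracket] = (1361/π) × 1.029834 = 446.1 W/m².

Q̄ ≈ 446 W/m²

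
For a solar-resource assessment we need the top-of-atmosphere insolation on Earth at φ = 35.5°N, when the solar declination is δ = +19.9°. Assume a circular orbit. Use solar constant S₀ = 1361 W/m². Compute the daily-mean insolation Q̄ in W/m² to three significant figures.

Q̄ ≈ 477 W/m²

cos H₀ = −tan(+35.5°) tan(+19.900°) = -0.2582, H₀ = 1.8320 rad.
Bracket: H₀ sin φ sin δ + cos φ cos δ sin H₀ = 1.8320×0.58070×0.34038 + 0.81412×0.94029×0.96609 = 0.362111 + 0.739550 = 1.101661.
Q̄ = (S₀/π) × [bracket] = (1361/π) × 1.101661 = 477.3 W/m².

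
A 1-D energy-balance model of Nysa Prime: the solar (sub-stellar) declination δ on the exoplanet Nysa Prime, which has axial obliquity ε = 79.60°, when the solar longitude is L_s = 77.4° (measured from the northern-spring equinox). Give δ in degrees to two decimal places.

sin δ = sin ε · sin L_s = sin 79.60° × sin 77.4° = 0.959884.
δ = arcsin(0.959884) = +73.72°.

δ = +73.72°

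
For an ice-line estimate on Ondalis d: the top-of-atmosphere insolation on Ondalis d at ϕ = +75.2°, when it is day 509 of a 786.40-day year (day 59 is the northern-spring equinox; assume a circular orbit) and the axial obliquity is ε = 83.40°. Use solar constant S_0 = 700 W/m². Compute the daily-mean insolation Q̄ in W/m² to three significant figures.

Solar longitude: L_s = 360° × (509 − 59)/786.40 = 206.002°.
sin δ = sin 83.40° × sin 206.002° = -0.43550, so δ = -25.817°.
cos h₀ = −tan(+75.2°) tan(-25.817°) = 1.8310 ≥ 1 ⇒ polar night, h₀ = 0 and Q̄ = 0.

Q̄ ≈ 0.00 W/m²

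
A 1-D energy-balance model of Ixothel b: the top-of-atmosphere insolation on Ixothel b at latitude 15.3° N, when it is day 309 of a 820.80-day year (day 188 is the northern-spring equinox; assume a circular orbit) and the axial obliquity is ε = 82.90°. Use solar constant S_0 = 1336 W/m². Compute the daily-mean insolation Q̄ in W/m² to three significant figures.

Solar longitude: L_s = 360° × (309 − 188)/820.80 = 53.070°.
sin δ = sin 82.90° × sin 53.070° = 0.79324, so δ = +52.490°.
cos h₀ = −tan(+15.3°) tan(+52.490°) = -0.3564, h₀ = 1.9352 rad.
Bracket: h₀ sin ϕ sin δ + cos ϕ cos δ sin h₀ = 1.9352×0.26387×0.79324 + 0.96456×0.60891×0.93434 = 0.405061 + 0.548766 = 0.953827.
Q̄ = (S_0/π) × [bracket] = (1336/π) × 0.953827 = 405.6 W/m².

Q̄ ≈ 406 W/m²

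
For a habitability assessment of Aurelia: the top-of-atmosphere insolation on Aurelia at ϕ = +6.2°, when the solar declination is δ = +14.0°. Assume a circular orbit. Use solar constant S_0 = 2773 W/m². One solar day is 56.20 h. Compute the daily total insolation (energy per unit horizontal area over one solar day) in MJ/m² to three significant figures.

180 MJ/m²

cos h₀ = −tan(+6.2°) tan(+14.000°) = -0.0271, h₀ = 1.5979 rad.
Bracket: h₀ sin ϕ sin δ + cos ϕ cos δ sin h₀ = 1.5979×0.10800×0.24192 + 0.99415×0.97030×0.99963 = 0.041749 + 0.964267 = 1.006016.
Q̄ = (S_0/π) × [bracket] = (2773/π) × 1.006016 = 887.98 W/m².
Daily total = Q̄ × 56.20 h × 3600 s/h = 887.98 × 56.20 × 3600 / 10⁶ = 179.7 MJ/m².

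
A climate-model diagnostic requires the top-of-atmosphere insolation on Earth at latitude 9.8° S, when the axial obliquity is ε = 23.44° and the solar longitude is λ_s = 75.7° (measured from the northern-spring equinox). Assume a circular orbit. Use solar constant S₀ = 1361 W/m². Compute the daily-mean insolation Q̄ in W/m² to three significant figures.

Solar declination: sin δ = sin ε · sin λ_s = sin 23.44° × sin 75.7° = 0.38546, so δ = +22.673°.
cos H₀ = −tan(-9.8°) tan(+22.673°) = 0.0722, H₀ = 1.4986 rad.
Bracket: H₀ sin φ sin δ + cos φ cos δ sin H₀ = 1.4986×-0.17021×0.38546 + 0.98541×0.92272×0.99739 = -0.098322 + 0.906884 = 0.808562.
Q̄ = (S₀/π) × [bracket] = (1361/π) × 0.808562 = 350.3 W/m².

Q̄ ≈ 350 W/m²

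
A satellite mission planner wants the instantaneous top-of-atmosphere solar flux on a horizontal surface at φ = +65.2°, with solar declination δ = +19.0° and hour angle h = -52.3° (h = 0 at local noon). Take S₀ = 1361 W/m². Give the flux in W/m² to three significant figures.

cos θ_z = sin φ sin δ + cos φ cos δ cos h = 0.295543 + 0.242531 = 0.538074.
Flux = S₀ · cos θ_z = 1361 × 0.538074 = 732.3 W/m².

732 W/m²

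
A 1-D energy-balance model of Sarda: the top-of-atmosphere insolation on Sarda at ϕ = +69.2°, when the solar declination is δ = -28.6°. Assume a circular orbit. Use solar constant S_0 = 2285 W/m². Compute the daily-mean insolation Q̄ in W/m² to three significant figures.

Q̄ ≈ 0.00 W/m²

cos h₀ = −tan(+69.2°) tan(-28.600°) = 1.4353 ≥ 1 ⇒ polar night, h₀ = 0 and Q̄ = 0.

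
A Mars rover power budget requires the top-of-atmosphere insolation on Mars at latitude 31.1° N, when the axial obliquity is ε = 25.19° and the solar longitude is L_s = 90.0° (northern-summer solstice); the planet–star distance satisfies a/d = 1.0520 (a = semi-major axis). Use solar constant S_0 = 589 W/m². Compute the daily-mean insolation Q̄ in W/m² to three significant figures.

Solar declination: sin δ = sin ε · sin L_s = sin 25.19° × sin 90.0° = 0.42562, so δ = +25.190°.
cos h₀ = −tan(+31.1°) tan(+25.190°) = -0.2837, h₀ = 1.8585 rad.
Bracket: h₀ sin ϕ sin δ + cos ϕ cos δ sin h₀ = 1.8585×0.51653×0.42562 + 0.85627×0.90490×0.95890 = 0.408583 + 0.742993 = 1.151576.
Inverse-square distance factor (a/d)² = 1.0520² = 1.106704.
Q̄ = (S_0/π) × 1.106704 × [bracket] = (589/π) × 1.106704 × 1.151576 = 238.9 W/m².

Q̄ ≈ 239 W/m²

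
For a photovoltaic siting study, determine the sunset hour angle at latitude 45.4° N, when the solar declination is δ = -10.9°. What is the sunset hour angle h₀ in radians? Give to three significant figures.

cos h₀ = −tan ϕ · tan δ = −tan(+45.4°) × tan(-10.900°) = 0.1953, so h₀ = 1.3743 rad = 78.74°.

h₀ = 1.37 rad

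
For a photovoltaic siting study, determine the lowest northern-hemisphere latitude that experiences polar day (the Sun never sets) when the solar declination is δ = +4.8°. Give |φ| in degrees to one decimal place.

|φ| = 85.2°

Polar day requires cos H₀ = −tan φ tan δ ≤ −1, i.e. tan φ tan δ ≥ 1.
The boundary is |tan φ| · |tan δ| = 1, so |φ| = 90° − |δ| = 90° − 4.8° = 85.2° in the northern hemisphere.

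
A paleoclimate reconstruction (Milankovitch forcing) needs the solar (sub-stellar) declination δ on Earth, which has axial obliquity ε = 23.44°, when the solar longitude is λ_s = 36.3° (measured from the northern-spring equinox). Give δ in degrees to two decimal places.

δ = +13.62°

sin δ = sin ε · sin λ_s = sin 23.44° × sin 36.3° = 0.235496.
δ = arcsin(0.235496) = +13.62°.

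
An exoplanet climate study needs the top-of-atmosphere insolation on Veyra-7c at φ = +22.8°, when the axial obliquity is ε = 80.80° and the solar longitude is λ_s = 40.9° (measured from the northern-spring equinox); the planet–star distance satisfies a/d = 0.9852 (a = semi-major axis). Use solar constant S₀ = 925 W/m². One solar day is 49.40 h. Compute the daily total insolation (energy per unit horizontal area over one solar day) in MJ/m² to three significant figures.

58.0 MJ/m²

Solar declination: sin δ = sin ε · sin λ_s = sin 80.80° × sin 40.9° = 0.64632, so δ = +40.265°.
cos H₀ = −tan(+22.8°) tan(+40.265°) = -0.3560, H₀ = 1.9348 rad.
Bracket: H₀ sin φ sin δ + cos φ cos δ sin H₀ = 1.9348×0.38752×0.64632 + 0.92186×0.76307×0.93447 = 0.484594 + 0.657347 = 1.141941.
Inverse-square distance factor (a/d)² = 0.9852² = 0.970619.
Q̄ = (S₀/π) × 0.970619 × [bracket] = (925/π) × 0.970619 × 1.141941 = 326.35 W/m².
Daily total = Q̄ × 49.40 h × 3600 s/h = 326.35 × 49.40 × 3600 / 10⁶ = 58.04 MJ/m².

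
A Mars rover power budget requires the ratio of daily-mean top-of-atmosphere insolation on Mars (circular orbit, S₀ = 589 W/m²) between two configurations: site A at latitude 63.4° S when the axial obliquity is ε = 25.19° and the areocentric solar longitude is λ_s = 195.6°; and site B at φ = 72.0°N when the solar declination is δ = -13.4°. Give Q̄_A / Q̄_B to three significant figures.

— Configuration A (φ=-63.4°):
sin δ = sin 25.19° × sin 195.6° = -0.11446, so δ = -6.572°.
cos H₀ = −tan(-63.4°) tan(-6.572°) = -0.2301, H₀ = 1.8030 rad.
Bracket: H₀ sin φ sin δ + cos φ cos δ sin H₀ = 1.8030×-0.89415×-0.11446 + 0.44776×0.99343×0.97317 = 0.184527 + 0.432884 = 0.617411.
Q̄ = (S₀/π) × [bracket] = (589/π) × 0.617411 = 115.76 W/m².
— Configuration B (φ=+72.0°):
cos H₀ = −tan(+72.0°) tan(-13.400°) = 0.7332, H₀ = 0.7478 rad.
Bracket: H₀ sin φ sin δ + cos φ cos δ sin H₀ = 0.7478×0.95106×-0.23175 + 0.30902×0.97278×0.68000 = -0.164821 + 0.204414 = 0.039593.
Q̄ = (S₀/π) × [bracket] = (589/π) × 0.039593 = 7.4231 W/m².
Ratio Q̄_A / Q̄_B = 115.76 / 7.4231 = 15.59.

Q̄_A / Q̄_B ≈ 15.6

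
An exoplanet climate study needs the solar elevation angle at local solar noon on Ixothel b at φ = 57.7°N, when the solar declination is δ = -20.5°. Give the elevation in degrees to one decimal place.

At local noon the hour angle is zero, so the zenith angle equals |φ − δ| = |+57.7° − (-20.500°)| = 78.200°.
Elevation = 90° − 78.200° = 11.8°.

11.8°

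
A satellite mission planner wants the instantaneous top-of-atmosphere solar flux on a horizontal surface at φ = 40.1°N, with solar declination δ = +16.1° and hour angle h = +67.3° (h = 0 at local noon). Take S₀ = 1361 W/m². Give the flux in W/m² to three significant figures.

cos θ_z = sin φ sin δ + cos φ cos δ cos h = 0.178625 + 0.283610 = 0.462235.
Flux = S₀ · cos θ_z = 1361 × 0.462235 = 629.1 W/m².

629 W/m²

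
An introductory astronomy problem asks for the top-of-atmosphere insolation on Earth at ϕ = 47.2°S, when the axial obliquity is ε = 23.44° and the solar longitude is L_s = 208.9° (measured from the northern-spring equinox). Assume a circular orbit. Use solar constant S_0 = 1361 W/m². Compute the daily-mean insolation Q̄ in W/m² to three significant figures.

Q̄ ≈ 391 W/m²

Solar declination: sin δ = sin ε · sin L_s = sin 23.44° × sin 208.9° = -0.19224, so δ = -11.084°.
cos h₀ = −tan(-47.2°) tan(-11.084°) = -0.2116, h₀ = 1.7840 rad.
Bracket: h₀ sin ϕ sin δ + cos ϕ cos δ sin h₀ = 1.7840×-0.73373×-0.19224 + 0.67944×0.98135×0.97737 = 0.251637 + 0.651679 = 0.903316.
Q̄ = (S_0/π) × [bracket] = (1361/π) × 0.903316 = 391.3 W/m².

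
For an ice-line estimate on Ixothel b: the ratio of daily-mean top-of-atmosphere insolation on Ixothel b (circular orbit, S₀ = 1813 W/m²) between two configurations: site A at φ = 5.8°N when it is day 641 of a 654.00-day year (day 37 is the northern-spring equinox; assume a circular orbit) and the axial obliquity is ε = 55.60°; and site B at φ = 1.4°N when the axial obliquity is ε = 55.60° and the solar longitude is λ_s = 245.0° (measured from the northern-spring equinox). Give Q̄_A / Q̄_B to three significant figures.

Q̄_A / Q̄_B ≈ 1.35

— Configuration A (φ=+5.8°):
Solar longitude: λ_s = 360° × (641 − 37)/654.00 = 332.477°.
sin δ = sin 55.60° × sin 332.477° = -0.38129, so δ = -22.413°.
cos H₀ = −tan(+5.8°) tan(-22.413°) = 0.0419, H₀ = 1.5289 rad.
Bracket: H₀ sin φ sin δ + cos φ cos δ sin H₀ = 1.5289×0.10106×-0.38129 + 0.99488×0.92446×0.99912 = -0.058913 + 0.918917 = 0.860004.
Q̄ = (S₀/π) × [bracket] = (1813/π) × 0.860004 = 496.30 W/m².
— Configuration B (φ=+1.4°):
Solar declination: sin δ = sin ε · sin λ_s = sin 55.60° × sin 245.0° = -0.74781, so δ = -48.401°.
cos H₀ = −tan(+1.4°) tan(-48.401°) = 0.0275, H₀ = 1.5433 rad.
Bracket: H₀ sin φ sin δ + cos φ cos δ sin H₀ = 1.5433×0.02443×-0.74781 + 0.99970×0.66392×0.99962 = -0.028195 + 0.663469 = 0.635274.
Q̄ = (S₀/π) × [bracket] = (1813/π) × 0.635274 = 366.61 W/m².
Ratio Q̄_A / Q̄_B = 496.30 / 366.61 = 1.354.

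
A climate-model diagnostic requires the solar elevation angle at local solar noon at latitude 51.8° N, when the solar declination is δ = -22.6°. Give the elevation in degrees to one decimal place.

15.6°

At local noon the hour angle is zero, so the zenith angle equals |φ − δ| = |+51.8° − (-22.600°)| = 74.400°.
Elevation = 90° − 74.400° = 15.6°.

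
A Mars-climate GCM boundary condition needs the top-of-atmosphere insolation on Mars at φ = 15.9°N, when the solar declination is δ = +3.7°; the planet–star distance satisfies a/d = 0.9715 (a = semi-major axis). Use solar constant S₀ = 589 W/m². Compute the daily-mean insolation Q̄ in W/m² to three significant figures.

Q̄ ≈ 175 W/m²

cos H₀ = −tan(+15.9°) tan(+3.700°) = -0.0184, H₀ = 1.5892 rad.
Bracket: H₀ sin φ sin δ + cos φ cos δ sin H₀ = 1.5892×0.27396×0.06453 + 0.96174×0.99792×0.99983 = 0.028095 + 0.959576 = 0.987671.
Inverse-square distance factor (a/d)² = 0.9715² = 0.943812.
Q̄ = (S₀/π) × 0.943812 × [bracket] = (589/π) × 0.943812 × 0.987671 = 174.8 W/m².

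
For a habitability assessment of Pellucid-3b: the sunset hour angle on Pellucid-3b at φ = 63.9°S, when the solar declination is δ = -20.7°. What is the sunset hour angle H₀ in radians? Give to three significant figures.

H₀ = 2.45 rad

cos H₀ = −tan φ · tan δ = −tan(-63.9°) × tan(-20.700°) = -0.7713, so H₀ = 2.4517 rad = 140.47°.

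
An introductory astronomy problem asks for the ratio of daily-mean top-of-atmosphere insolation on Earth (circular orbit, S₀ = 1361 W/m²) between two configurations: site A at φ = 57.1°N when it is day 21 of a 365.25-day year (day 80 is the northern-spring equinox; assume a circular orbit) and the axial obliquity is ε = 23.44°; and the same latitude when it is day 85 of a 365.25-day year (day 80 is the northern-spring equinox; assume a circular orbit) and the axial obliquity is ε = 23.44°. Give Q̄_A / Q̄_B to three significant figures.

— Configuration A (φ=+57.1°):
Solar longitude: λ_s = 360° × (21 − 80)/365.25 = -58.152°, i.e. -58.152° + 360° = 301.848°.
sin δ = sin 23.44° × sin 301.848° = -0.33790, so δ = -19.749°.
cos H₀ = −tan(+57.1°) tan(-19.749°) = 0.5550, H₀ = 0.9825 rad.
Bracket: H₀ sin φ sin δ + cos φ cos δ sin H₀ = 0.9825×0.83962×-0.33790 + 0.54317×0.94118×0.83188 = -0.278743 + 0.425274 = 0.146531.
Q̄ = (S₀/π) × [bracket] = (1361/π) × 0.146531 = 63.480 W/m².
— Configuration B (φ=+57.1°):
Solar longitude: λ_s = 360° × (85 − 80)/365.25 = 4.928°.
sin δ = sin 23.44° × sin 4.928° = 0.03417, so δ = +1.958°.
cos H₀ = −tan(+57.1°) tan(+1.958°) = -0.0529, H₀ = 1.6237 rad.
Bracket: H₀ sin φ sin δ + cos φ cos δ sin H₀ = 1.6237×0.83962×0.03417 + 0.54317×0.99942×0.99860 = 0.046584 + 0.542095 = 0.588679.
Q̄ = (S₀/π) × [bracket] = (1361/π) × 0.588679 = 255.03 W/m².
Ratio Q̄_A / Q̄_B = 63.480 / 255.03 = 0.2489.

Q̄_A / Q̄_B ≈ 0.249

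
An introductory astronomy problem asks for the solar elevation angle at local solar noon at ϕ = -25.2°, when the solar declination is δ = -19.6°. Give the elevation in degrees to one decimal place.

At local noon the hour angle is zero, so the zenith angle equals |ϕ − δ| = |-25.2° − (-19.600°)| = 5.600°.
Elevation = 90° − 5.600° = 84.4°.

84.4°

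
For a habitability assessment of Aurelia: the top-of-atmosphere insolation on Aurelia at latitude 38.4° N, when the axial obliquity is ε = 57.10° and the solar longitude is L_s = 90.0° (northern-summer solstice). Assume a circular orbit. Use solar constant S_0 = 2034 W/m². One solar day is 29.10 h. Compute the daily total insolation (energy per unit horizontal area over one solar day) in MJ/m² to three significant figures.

111 MJ/m²

Solar declination: sin δ = sin ε · sin L_s = sin 57.10° × sin 90.0° = 0.83962, so δ = +57.100°.
cos h₀ = −tan(+38.4°) tan(+57.100°) = -1.2252 ≤ −1 ⇒ polar day, h₀ = π.
Bracket: h₀ sin ϕ sin δ + cos ϕ cos δ sin h₀ = 3.1416×0.62115×0.83962 + 0.78369×0.54317×0.00000 = 1.638439 + 0.000000 = 1.638439.
Q̄ = (S_0/π) × [bracket] = (2034/π) × 1.638439 = 1060.8 W/m².
Daily total = Q̄ × 29.10 h × 3600 s/h = 1060.8 × 29.10 × 3600 / 10⁶ = 111.1 MJ/m².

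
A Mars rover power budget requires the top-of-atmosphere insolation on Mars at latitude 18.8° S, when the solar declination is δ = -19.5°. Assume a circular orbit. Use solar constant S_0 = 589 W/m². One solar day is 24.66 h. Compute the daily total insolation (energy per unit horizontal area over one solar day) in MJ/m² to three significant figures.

cos h₀ = −tan(-18.8°) tan(-19.500°) = -0.1206, h₀ = 1.6916 rad.
Bracket: h₀ sin ϕ sin δ + cos ϕ cos δ sin h₀ = 1.6916×-0.32227×-0.33381 + 0.94665×0.94264×0.99271 = 0.181977 + 0.885845 = 1.067822.
Q̄ = (S_0/π) × [bracket] = (589/π) × 1.067822 = 200.20 W/m².
Daily total = Q̄ × 24.66 h × 3600 s/h = 200.20 × 24.66 × 3600 / 10⁶ = 17.77 MJ/m².

17.8 MJ/m²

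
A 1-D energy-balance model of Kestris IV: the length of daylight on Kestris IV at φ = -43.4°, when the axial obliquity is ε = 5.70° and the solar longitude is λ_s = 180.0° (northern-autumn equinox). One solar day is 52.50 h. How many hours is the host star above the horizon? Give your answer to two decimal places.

26.25 h

Solar declination: sin δ = sin ε · sin λ_s = sin 5.70° × sin 180.0° = 0.00000, so δ = +0.000°.
cos H₀ = −tan φ · tan δ = −tan(-43.4°) × tan(+0.000°) = 0.0000, so H₀ = 1.5708 rad = 90.00°.
Daylight = 2H₀/(2π) × 52.50 h = (1.5708/π) × 52.50 = 26.25 h.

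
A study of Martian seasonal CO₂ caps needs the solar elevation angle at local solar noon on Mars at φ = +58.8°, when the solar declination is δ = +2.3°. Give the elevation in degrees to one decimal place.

At local noon the hour angle is zero, so the zenith angle equals |φ − δ| = |+58.8° − (+2.300°)| = 56.500°.
Elevation = 90° − 56.500° = 33.5°.

33.5°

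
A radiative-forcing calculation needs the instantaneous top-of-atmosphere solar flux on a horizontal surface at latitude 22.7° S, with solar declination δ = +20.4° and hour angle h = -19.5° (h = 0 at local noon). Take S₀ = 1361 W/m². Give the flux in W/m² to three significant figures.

926 W/m²

cos θ_z = sin φ sin δ + cos φ cos δ cos h = -0.134516 + 0.815082 = 0.680566.
Flux = S₀ · cos θ_z = 1361 × 0.680566 = 926.3 W/m².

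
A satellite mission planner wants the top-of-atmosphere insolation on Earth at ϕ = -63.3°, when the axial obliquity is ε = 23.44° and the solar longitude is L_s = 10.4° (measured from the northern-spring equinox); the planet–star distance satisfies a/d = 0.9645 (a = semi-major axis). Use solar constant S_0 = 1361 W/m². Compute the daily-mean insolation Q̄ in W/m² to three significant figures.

Solar declination: sin δ = sin ε · sin L_s = sin 23.44° × sin 10.4° = 0.07181, so δ = +4.118°.
cos h₀ = −tan(-63.3°) tan(+4.118°) = 0.1431, h₀ = 1.4272 rad.
Bracket: h₀ sin ϕ sin δ + cos ϕ cos δ sin h₀ = 1.4272×-0.89337×0.07181 + 0.44932×0.99742×0.98970 = -0.091559 + 0.443545 = 0.351986.
Inverse-square distance factor (a/d)² = 0.9645² = 0.930260.
Q̄ = (S_0/π) × 0.930260 × [bracket] = (1361/π) × 0.930260 × 0.351986 = 141.9 W/m².

Q̄ ≈ 142 W/m²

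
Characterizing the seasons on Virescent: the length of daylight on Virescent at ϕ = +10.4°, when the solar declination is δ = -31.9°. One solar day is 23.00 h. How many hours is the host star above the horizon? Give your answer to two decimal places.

cos h₀ = −tan ϕ · tan δ = −tan(+10.4°) × tan(-31.900°) = 0.1142, so h₀ = 1.4563 rad = 83.44°.
Daylight = 2h₀/(2π) × 23.00 h = (1.4563/π) × 23.00 = 10.66 h.

10.66 h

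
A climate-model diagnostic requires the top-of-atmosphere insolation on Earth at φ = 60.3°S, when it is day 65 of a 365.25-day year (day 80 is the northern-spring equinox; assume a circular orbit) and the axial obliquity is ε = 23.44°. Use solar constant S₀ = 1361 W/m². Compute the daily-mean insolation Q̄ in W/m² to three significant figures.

Q̄ ≈ 277 W/m²

Solar longitude: λ_s = 360° × (65 − 80)/365.25 = -14.784°, i.e. -14.784° + 360° = 345.216°.
sin δ = sin 23.44° × sin 345.216° = -0.10151, so δ = -5.826°.
cos H₀ = −tan(-60.3°) tan(-5.826°) = -0.1789, H₀ = 1.7507 rad.
Bracket: H₀ sin φ sin δ + cos φ cos δ sin H₀ = 1.7507×-0.86863×-0.10151 + 0.49546×0.99483×0.98387 = 0.154367 + 0.484948 = 0.639315.
Q̄ = (S₀/π) × [bracket] = (1361/π) × 0.639315 = 277.0 W/m².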